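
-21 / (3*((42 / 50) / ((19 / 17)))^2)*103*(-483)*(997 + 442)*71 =54609905200625 / 867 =62987203230.25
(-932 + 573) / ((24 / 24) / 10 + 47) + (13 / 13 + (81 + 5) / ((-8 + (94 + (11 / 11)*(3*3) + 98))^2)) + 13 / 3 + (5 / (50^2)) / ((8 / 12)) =-40061283163 / 17544279000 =-2.28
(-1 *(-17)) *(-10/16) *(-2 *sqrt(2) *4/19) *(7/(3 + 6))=595 *sqrt(2)/171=4.92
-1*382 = -382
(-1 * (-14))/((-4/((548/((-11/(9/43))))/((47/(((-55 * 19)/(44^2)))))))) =-819945/1956328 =-0.42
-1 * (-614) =614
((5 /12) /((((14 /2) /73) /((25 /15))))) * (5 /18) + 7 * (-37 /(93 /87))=-33787021 /140616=-240.28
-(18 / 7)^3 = -5832 / 343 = -17.00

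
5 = 5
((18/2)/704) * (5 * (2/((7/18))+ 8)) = 1035/1232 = 0.84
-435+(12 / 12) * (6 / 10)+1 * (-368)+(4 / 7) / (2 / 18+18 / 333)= -307592 / 385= -798.94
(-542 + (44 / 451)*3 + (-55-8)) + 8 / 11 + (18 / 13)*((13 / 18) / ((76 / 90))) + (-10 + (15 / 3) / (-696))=-3654771905 / 5964024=-612.80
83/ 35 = 2.37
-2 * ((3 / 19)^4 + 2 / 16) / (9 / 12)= -130969 / 390963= -0.33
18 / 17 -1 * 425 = -7207 / 17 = -423.94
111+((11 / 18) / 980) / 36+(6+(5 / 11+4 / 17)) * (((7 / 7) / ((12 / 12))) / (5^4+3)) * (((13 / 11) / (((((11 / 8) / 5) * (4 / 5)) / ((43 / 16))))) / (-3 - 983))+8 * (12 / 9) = 270629877260648569 / 2224357690484160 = 121.67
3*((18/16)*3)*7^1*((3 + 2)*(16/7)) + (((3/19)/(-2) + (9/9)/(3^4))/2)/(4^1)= 19945235/24624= 809.99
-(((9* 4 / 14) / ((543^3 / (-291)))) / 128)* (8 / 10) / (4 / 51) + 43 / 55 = 114230585041 / 146108818240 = 0.78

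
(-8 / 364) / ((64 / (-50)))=0.02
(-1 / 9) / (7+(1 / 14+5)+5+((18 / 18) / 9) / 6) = -0.01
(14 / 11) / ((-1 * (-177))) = 14 / 1947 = 0.01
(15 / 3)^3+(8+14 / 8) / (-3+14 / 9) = 473 / 4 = 118.25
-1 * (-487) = 487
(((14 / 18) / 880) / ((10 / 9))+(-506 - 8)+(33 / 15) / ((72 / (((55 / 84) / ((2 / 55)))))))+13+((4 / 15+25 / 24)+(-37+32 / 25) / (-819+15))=-111232984879 / 222868800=-499.10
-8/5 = -1.60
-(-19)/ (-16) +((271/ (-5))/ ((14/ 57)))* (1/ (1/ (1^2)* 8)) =-1007/ 35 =-28.77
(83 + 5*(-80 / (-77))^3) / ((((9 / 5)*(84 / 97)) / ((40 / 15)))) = 39238671830 / 258854211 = 151.59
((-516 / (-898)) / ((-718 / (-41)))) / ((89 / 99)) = 523611 / 14345999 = 0.04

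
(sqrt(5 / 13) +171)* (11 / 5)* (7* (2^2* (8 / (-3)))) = -140448 / 5 - 2464* sqrt(65) / 195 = -28191.47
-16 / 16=-1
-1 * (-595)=595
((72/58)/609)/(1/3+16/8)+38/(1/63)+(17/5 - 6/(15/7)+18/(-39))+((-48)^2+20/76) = 239116338394/50893115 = 4698.40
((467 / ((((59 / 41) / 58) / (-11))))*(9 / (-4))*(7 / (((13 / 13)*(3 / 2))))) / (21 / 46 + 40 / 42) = 123904717398 / 80299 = 1543041.85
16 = 16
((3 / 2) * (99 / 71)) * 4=594 / 71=8.37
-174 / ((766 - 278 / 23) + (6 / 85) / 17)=-963815 / 4176073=-0.23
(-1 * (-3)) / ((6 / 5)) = 5 / 2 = 2.50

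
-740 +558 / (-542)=-200819 / 271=-741.03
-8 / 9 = -0.89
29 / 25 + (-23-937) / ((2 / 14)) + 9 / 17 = -2855282 / 425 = -6718.31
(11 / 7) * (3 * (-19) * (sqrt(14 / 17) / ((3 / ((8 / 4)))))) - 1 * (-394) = 394 - 418 * sqrt(238) / 119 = 339.81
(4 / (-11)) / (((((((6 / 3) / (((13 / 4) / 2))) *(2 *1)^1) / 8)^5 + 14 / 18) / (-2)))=0.93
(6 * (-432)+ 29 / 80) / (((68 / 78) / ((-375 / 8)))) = 606443175 / 4352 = 139348.16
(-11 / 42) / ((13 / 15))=-55 / 182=-0.30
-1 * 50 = -50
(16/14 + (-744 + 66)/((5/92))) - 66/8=-12482.31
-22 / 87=-0.25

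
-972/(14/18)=-8748/7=-1249.71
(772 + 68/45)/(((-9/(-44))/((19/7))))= 10264.37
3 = 3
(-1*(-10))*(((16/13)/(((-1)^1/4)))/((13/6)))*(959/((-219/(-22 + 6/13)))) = -343705600/160381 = -2143.06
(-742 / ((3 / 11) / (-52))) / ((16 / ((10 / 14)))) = 6315.83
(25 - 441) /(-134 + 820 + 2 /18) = -288 /475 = -0.61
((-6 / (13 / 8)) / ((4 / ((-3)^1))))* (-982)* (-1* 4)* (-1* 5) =-707040 / 13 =-54387.69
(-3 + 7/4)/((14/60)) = -75/14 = -5.36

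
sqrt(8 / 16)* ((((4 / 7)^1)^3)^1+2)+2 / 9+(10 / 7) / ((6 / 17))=375* sqrt(2) / 343+269 / 63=5.82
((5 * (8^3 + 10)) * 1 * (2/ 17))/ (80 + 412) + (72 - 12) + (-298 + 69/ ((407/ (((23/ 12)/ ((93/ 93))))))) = -268985515/ 1134716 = -237.05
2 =2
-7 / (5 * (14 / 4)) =-2 / 5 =-0.40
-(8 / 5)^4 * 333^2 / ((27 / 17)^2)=-1620545536 / 5625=-288096.98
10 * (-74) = -740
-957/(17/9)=-8613/17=-506.65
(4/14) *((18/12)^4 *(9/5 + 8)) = 567/40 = 14.18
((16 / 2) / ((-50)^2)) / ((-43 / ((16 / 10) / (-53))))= 16 / 7121875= 0.00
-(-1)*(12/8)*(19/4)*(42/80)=1197/320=3.74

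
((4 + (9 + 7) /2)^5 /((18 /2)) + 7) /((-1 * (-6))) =4609.17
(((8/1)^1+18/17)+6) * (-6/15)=-512/85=-6.02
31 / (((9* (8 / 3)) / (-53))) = -1643 / 24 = -68.46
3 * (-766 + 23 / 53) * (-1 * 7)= 852075 / 53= 16076.89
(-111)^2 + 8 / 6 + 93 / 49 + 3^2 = 1812985 / 147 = 12333.23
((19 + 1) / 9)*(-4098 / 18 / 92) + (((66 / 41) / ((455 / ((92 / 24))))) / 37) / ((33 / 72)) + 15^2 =94086275642 / 428635935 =219.50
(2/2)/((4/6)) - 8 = -13/2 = -6.50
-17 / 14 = -1.21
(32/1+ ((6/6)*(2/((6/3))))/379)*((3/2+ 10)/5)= 278967/3790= 73.61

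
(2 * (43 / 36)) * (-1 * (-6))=43 / 3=14.33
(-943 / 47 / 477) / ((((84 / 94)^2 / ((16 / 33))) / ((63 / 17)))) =-177284 / 1873179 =-0.09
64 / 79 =0.81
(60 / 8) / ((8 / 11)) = 165 / 16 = 10.31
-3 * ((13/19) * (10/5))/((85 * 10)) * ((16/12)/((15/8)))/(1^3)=-416/121125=-0.00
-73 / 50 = -1.46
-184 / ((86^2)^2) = -23 / 6837602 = -0.00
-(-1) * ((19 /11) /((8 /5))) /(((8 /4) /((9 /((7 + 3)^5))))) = 171 /3520000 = 0.00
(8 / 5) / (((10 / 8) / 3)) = 96 / 25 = 3.84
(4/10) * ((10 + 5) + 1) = 32/5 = 6.40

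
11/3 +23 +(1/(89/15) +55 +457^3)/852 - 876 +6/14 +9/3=19670879715/176932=111177.63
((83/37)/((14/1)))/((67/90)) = 3735/17353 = 0.22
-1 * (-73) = 73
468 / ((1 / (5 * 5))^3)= 7312500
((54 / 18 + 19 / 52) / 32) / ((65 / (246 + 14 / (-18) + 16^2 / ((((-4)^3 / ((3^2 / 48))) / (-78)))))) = 191345 / 389376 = 0.49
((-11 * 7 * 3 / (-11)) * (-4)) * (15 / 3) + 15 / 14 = -5865 / 14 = -418.93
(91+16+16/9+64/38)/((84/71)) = 1341119/14364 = 93.37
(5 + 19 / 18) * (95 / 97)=10355 / 1746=5.93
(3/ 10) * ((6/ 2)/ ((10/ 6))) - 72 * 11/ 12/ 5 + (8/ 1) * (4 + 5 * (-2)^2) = 8967/ 50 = 179.34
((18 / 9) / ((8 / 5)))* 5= 25 / 4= 6.25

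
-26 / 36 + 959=958.28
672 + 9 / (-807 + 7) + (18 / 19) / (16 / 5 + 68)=909084381 / 1352800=672.00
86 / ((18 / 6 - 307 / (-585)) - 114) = -25155 / 32314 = -0.78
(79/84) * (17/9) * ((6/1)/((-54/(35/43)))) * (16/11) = -26860/114939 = -0.23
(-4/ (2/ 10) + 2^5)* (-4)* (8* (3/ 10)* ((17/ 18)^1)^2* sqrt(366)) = -4624* sqrt(366)/ 45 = -1965.83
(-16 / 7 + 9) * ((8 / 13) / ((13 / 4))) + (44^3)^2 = 8584219293152 / 1183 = 7256313857.27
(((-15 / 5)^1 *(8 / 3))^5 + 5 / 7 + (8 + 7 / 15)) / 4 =-859919 / 105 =-8189.70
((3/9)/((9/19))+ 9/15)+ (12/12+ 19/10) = 227/54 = 4.20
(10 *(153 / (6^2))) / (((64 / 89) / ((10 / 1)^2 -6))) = 355555 / 64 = 5555.55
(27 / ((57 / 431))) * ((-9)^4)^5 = 47159584315681826819079 / 19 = 2482083385035885622056.79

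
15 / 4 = 3.75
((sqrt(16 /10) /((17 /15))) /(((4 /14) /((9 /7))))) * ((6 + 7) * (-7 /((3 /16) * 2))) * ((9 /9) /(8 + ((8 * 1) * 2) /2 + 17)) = -2184 * sqrt(10) /187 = -36.93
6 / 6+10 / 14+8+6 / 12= 143 / 14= 10.21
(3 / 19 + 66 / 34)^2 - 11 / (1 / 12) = -13311744 / 104329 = -127.59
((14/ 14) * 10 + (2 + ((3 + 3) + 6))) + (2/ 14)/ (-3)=503/ 21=23.95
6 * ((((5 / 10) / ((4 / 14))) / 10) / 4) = 21 / 80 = 0.26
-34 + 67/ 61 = -32.90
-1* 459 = -459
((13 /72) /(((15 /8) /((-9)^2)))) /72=13 /120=0.11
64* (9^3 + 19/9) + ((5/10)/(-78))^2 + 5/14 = 7971020207/170352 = 46791.47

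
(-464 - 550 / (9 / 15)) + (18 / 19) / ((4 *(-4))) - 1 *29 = -642835 / 456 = -1409.73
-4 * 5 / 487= -0.04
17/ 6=2.83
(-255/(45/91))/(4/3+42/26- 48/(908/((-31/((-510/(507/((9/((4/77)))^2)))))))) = -20706295554945/118401877501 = -174.88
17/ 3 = 5.67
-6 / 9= -0.67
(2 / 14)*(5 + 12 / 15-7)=-6 / 35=-0.17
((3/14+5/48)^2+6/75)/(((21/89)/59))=2688601267/59270400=45.36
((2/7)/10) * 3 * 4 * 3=36/35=1.03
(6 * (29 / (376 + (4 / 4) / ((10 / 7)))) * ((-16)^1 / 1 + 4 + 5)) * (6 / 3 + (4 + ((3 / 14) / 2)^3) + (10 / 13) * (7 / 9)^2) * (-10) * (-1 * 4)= -836.34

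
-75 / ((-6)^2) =-2.08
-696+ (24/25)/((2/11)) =-17268/25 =-690.72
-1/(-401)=1/401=0.00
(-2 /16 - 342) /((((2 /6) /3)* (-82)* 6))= 8211 /1312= 6.26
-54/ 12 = -9/ 2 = -4.50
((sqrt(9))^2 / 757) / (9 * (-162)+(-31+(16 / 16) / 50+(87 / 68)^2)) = -1040400 / 130156205291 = -0.00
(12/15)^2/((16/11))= 11/25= 0.44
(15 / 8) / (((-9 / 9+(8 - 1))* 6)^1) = 5 / 96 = 0.05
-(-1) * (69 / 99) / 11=23 / 363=0.06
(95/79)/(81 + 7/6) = 570/38947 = 0.01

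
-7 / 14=-0.50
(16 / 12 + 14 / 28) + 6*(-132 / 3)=-1573 / 6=-262.17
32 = 32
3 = 3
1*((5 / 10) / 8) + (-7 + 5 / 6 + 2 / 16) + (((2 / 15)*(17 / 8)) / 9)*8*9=-297 / 80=-3.71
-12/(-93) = 4/31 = 0.13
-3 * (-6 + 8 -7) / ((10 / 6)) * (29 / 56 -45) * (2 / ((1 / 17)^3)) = -110144547 / 28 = -3933733.82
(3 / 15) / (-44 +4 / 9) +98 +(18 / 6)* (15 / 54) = 581113 / 5880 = 98.83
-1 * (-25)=25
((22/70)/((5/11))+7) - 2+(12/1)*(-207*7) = -3041904/175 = -17382.31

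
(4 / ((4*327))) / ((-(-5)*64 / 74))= 37 / 52320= 0.00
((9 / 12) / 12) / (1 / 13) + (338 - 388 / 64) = 1331 / 4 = 332.75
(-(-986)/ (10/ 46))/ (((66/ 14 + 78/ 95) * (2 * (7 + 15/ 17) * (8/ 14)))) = 179462353/ 1973016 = 90.96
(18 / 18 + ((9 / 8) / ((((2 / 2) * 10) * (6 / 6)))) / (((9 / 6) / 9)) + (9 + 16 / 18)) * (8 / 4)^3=4163 / 45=92.51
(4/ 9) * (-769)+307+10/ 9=-101/ 3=-33.67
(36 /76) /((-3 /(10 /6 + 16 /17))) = -7 /17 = -0.41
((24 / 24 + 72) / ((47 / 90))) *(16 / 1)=105120 / 47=2236.60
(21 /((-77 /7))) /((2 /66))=-63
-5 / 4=-1.25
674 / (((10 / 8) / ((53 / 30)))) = 71444 / 75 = 952.59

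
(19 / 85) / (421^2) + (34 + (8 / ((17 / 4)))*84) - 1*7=2788887154 / 15065485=185.12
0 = 0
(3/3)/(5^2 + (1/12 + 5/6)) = 12/311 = 0.04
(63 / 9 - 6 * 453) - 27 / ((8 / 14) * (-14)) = -21661 / 8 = -2707.62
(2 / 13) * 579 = 1158 / 13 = 89.08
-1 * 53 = -53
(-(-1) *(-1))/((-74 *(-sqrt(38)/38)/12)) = -6 *sqrt(38)/37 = -1.00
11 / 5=2.20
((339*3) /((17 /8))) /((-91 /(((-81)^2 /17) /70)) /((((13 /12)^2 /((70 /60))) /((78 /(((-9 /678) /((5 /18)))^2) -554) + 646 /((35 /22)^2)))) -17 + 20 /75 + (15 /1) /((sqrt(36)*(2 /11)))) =-1124189033760 /1304875237005917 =-0.00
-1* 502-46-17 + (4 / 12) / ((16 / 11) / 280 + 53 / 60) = -463557 / 821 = -564.62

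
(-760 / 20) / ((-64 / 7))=133 / 32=4.16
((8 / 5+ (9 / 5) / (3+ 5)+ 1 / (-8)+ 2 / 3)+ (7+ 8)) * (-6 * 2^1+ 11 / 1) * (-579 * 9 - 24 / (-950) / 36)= 1934388077 / 21375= 90497.69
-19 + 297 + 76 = 354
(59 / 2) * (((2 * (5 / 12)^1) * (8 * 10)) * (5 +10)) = 29500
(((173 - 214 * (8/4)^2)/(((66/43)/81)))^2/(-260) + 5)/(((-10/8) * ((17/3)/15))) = 5659107211521/534820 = 10581330.56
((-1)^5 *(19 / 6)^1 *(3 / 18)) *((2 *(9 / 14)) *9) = -6.11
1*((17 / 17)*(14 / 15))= 0.93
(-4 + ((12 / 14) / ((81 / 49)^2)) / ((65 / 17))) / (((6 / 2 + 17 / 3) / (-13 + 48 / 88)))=38151623 / 6776055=5.63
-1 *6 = -6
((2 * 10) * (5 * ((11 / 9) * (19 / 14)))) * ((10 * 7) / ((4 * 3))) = 26125 / 27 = 967.59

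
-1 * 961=-961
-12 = -12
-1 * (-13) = 13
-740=-740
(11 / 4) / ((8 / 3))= 33 / 32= 1.03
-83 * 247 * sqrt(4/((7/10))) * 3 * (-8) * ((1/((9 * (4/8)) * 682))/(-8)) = -41002 * sqrt(70)/7161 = -47.90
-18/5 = -3.60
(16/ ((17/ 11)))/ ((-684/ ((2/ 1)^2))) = -176/ 2907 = -0.06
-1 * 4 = -4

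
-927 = -927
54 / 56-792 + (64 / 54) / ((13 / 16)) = -7759963 / 9828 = -789.58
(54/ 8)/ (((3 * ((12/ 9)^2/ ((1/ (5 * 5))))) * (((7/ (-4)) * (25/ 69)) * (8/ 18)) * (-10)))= 50301/ 2800000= 0.02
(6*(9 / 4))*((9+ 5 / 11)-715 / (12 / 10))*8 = -696618 / 11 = -63328.91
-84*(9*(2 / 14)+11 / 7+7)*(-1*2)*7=11592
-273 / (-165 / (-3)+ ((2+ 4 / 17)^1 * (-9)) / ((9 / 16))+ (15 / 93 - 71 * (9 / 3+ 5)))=20553 / 41302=0.50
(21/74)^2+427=427.08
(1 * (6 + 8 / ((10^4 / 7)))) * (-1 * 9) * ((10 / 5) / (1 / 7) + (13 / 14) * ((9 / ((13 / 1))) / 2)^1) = -27092763 / 35000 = -774.08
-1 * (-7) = 7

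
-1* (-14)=14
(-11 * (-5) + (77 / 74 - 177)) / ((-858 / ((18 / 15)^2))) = 26853 / 132275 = 0.20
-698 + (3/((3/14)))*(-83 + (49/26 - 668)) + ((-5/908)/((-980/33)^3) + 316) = -24151916617228819/2221966073600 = -10869.62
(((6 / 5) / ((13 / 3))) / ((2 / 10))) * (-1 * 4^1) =-72 / 13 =-5.54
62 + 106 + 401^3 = 64481369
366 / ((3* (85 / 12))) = 1464 / 85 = 17.22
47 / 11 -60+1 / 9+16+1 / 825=-98047 / 2475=-39.61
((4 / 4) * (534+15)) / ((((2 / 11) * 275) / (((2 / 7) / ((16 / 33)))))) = 18117 / 2800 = 6.47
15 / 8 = 1.88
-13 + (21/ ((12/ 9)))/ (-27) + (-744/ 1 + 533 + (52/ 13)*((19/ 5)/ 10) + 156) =-20119/ 300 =-67.06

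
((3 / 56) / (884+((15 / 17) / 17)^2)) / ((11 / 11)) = 250563 / 4134636184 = 0.00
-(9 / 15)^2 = -9 / 25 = -0.36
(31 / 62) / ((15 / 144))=24 / 5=4.80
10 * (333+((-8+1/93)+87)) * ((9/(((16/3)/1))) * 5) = 8621325/248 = 34763.41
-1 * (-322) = 322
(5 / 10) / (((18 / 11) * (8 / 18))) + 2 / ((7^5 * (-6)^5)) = 22462555 / 32672808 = 0.69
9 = 9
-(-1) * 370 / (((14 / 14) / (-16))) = -5920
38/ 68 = 19/ 34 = 0.56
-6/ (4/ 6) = -9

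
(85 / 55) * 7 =10.82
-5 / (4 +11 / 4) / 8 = -5 / 54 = -0.09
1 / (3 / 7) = 7 / 3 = 2.33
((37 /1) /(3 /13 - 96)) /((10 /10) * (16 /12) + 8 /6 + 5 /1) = -481 /9545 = -0.05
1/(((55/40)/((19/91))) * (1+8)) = 152/9009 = 0.02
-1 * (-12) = 12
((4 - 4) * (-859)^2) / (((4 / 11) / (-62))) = 0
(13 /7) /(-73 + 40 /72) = -117 /4564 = -0.03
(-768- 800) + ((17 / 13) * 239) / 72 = -1463585 / 936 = -1563.66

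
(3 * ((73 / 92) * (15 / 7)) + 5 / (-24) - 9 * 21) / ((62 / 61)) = -181.14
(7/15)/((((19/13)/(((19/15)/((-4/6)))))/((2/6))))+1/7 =-187/3150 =-0.06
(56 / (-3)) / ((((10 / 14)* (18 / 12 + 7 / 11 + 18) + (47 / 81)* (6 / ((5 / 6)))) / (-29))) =3751440 / 128627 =29.17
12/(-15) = -4/5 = -0.80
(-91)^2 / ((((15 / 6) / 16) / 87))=23054304 / 5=4610860.80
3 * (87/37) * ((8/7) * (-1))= -2088/259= -8.06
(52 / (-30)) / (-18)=13 / 135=0.10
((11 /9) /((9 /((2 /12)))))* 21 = 77 /162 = 0.48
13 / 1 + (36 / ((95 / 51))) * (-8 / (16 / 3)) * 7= -18043 / 95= -189.93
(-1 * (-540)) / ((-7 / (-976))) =527040 / 7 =75291.43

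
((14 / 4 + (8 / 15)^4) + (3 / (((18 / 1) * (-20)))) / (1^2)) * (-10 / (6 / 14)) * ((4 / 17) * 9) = -10128251 / 57375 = -176.53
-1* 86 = -86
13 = 13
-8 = -8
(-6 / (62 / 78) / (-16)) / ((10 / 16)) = 117 / 155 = 0.75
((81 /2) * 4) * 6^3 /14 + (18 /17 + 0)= 2500.49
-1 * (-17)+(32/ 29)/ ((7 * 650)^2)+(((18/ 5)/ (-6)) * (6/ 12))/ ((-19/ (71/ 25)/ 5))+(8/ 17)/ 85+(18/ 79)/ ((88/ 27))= 49559789137511203/ 2864784850427500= 17.30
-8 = -8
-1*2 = -2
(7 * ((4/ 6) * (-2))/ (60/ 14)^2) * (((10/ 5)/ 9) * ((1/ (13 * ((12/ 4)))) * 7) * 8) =-38416/ 236925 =-0.16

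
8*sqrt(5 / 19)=8*sqrt(95) / 19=4.10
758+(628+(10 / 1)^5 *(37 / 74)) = 51386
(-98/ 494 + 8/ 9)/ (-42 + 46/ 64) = -49120/ 2936583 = -0.02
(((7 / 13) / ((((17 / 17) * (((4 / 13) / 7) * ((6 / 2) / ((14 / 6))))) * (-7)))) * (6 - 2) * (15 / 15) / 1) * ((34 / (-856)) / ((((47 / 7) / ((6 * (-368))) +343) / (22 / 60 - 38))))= -605654308 / 25526053215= -0.02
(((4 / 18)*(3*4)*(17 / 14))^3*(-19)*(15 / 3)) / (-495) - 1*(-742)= 686268746 / 916839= 748.52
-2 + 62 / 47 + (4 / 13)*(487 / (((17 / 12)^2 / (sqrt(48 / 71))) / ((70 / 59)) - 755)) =-1493630756219048864 / 1698612009911992019 - 1339242831360*sqrt(213) / 36140681061957277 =-0.88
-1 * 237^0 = -1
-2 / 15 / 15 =-2 / 225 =-0.01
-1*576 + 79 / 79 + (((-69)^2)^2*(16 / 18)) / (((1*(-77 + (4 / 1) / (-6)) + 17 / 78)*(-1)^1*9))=171147209 / 6041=28330.94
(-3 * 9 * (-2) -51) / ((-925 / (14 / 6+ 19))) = -64 / 925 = -0.07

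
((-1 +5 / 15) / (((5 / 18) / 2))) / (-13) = 24 / 65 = 0.37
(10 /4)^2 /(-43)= -25 /172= -0.15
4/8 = 1/2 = 0.50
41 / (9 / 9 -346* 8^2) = -41 / 22143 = -0.00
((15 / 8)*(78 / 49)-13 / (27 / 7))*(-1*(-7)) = -2041 / 756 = -2.70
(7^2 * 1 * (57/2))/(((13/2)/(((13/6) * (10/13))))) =4655/13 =358.08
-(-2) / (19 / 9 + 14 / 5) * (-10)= -900 / 221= -4.07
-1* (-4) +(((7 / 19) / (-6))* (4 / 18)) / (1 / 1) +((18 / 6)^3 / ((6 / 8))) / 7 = 32783 / 3591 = 9.13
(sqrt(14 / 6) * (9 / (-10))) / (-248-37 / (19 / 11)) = 57 * sqrt(21) / 51190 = 0.01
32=32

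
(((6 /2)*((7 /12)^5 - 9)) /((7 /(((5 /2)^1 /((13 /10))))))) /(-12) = 55567025 /90574848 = 0.61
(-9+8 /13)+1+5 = -31 /13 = -2.38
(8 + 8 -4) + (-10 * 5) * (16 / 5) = -148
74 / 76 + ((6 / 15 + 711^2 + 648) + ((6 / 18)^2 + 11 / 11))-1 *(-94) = 865713979 / 1710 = 506265.48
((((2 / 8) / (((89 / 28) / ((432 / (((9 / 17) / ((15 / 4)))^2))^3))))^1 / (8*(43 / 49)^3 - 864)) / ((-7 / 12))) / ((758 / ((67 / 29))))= 4874033.43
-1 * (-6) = 6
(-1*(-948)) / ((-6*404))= -79 / 202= -0.39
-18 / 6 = -3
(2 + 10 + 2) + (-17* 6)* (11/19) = -856/19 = -45.05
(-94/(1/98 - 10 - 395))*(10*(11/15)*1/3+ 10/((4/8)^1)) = 5.21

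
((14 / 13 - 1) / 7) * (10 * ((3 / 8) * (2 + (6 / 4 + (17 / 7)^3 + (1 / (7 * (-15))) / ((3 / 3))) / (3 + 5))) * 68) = 5565239 / 499408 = 11.14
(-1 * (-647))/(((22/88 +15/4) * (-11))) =-647/44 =-14.70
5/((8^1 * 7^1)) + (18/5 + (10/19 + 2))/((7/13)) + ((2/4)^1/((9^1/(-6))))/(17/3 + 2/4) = 2246471/196840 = 11.41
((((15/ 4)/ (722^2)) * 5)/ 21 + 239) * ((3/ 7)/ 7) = 10465297659/ 715201648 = 14.63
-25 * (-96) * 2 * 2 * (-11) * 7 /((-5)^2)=-29568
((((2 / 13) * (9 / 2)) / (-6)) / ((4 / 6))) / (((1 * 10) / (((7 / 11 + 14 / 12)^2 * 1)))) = -14161 / 251680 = -0.06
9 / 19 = 0.47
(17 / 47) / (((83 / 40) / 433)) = 294440 / 3901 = 75.48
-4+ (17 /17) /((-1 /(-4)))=0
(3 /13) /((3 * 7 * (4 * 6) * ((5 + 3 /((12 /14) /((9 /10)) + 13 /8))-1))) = 433 /4883424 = 0.00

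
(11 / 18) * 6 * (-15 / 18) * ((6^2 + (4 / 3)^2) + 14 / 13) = -125015 / 1053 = -118.72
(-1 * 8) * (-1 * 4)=32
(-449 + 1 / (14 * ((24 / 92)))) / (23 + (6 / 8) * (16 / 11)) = -18.63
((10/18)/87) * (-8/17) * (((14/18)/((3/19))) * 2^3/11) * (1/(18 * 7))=-3040/35580303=-0.00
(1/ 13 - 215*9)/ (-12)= 12577/ 78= 161.24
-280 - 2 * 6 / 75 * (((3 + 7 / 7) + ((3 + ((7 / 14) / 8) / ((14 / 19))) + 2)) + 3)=-394707 / 1400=-281.93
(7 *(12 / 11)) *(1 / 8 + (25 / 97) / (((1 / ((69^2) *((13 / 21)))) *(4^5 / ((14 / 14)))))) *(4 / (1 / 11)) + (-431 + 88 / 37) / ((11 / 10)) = -248645893 / 2526656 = -98.41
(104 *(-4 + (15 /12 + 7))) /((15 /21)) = 618.80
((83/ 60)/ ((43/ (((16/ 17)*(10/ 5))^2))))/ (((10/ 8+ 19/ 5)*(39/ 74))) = 6289408/ 146849859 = 0.04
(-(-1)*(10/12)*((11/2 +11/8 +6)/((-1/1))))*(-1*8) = 515/6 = 85.83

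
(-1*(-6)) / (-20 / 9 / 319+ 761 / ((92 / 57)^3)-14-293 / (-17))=228032551296 / 7001155900231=0.03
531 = 531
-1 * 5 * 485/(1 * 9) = -2425/9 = -269.44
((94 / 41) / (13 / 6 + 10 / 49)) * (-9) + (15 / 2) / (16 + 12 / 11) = -88805019 / 10744952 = -8.26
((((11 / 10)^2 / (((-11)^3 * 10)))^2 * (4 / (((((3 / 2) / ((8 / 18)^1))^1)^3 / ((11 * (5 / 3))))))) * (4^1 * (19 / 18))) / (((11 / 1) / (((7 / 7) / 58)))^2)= 304 / 1858998886284375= 0.00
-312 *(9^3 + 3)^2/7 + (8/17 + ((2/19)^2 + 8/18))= -9233691743440/386631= -23882440.22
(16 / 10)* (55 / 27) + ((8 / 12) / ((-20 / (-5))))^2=355 / 108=3.29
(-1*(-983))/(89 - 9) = 983/80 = 12.29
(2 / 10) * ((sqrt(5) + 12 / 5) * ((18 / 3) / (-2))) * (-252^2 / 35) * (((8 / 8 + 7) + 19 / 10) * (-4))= -64665216 / 625 - 5388768 * sqrt(5) / 125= -199861.56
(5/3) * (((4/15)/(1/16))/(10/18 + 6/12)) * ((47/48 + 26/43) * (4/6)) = 52304/7353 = 7.11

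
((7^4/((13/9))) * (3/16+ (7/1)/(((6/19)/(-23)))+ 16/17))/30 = -76666331/2720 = -28186.15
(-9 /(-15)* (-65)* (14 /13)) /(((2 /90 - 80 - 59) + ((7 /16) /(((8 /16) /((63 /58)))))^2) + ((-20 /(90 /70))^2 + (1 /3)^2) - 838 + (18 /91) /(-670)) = 22328341701120 /390208150676971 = 0.06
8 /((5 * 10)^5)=1 /39062500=0.00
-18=-18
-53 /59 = -0.90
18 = 18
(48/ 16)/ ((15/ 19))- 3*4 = -41/ 5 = -8.20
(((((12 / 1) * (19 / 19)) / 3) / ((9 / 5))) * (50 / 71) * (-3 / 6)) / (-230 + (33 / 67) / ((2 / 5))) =0.00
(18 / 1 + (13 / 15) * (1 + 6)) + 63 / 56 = 3023 / 120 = 25.19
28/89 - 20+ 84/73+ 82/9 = -551026/58473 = -9.42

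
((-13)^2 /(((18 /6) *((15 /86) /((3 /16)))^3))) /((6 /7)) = 94056781 /1152000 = 81.65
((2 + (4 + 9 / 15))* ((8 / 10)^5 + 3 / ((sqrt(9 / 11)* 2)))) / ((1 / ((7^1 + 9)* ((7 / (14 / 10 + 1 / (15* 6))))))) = 68124672 / 396875 + 33264* sqrt(11) / 127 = 1040.35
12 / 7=1.71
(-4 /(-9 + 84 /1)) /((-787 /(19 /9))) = 76 /531225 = 0.00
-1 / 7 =-0.14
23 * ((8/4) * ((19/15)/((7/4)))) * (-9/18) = -1748/105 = -16.65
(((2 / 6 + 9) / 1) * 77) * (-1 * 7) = -15092 / 3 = -5030.67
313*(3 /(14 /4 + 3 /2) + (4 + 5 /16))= 123009 /80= 1537.61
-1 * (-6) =6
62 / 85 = 0.73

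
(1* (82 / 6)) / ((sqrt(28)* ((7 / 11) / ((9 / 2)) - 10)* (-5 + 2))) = 451* sqrt(7) / 13664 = 0.09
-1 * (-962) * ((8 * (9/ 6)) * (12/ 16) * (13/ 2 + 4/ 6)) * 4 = 248196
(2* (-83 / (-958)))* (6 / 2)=249 / 479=0.52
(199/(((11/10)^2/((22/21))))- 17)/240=35873/55440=0.65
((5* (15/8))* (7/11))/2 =525/176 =2.98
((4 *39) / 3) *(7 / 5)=364 / 5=72.80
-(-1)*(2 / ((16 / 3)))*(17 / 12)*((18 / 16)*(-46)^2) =80937 / 64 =1264.64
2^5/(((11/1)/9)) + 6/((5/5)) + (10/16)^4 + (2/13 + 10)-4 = 22543647/585728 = 38.49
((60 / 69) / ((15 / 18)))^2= 1.09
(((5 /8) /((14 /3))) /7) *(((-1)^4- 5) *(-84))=45 /7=6.43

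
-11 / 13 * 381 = -4191 / 13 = -322.38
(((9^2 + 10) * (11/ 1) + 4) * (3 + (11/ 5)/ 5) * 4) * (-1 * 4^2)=-1106304/ 5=-221260.80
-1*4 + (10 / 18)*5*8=164 / 9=18.22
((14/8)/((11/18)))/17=63/374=0.17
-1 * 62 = -62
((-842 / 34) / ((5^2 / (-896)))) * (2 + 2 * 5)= 4526592 / 425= 10650.80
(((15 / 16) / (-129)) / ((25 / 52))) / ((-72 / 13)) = 169 / 61920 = 0.00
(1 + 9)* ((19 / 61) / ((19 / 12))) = 120 / 61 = 1.97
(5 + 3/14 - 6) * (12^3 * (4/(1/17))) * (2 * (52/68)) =-988416/7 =-141202.29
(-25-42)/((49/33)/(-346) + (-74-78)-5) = 765006/1792675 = 0.43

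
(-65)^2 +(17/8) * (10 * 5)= 17325/4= 4331.25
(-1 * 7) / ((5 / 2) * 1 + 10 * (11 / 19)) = -38 / 45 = -0.84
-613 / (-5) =122.60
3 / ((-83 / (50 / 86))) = -75 / 3569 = -0.02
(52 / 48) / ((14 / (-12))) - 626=-8777 / 14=-626.93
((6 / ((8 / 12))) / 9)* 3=3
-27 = -27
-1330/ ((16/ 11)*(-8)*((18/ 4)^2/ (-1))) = -7315/ 1296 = -5.64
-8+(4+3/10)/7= -517/70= -7.39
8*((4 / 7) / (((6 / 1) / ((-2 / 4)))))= -8 / 21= -0.38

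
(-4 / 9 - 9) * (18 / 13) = -170 / 13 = -13.08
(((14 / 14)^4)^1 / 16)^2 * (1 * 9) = 9 / 256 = 0.04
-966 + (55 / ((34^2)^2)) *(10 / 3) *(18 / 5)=-322724979 / 334084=-966.00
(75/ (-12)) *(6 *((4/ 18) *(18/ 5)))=-30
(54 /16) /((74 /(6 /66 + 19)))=2835 /3256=0.87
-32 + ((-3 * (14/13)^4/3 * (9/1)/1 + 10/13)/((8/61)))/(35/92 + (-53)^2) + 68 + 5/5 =272905457030/7381961743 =36.97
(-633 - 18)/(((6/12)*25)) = -1302/25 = -52.08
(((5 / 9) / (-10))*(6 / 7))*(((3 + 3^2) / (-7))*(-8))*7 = -32 / 7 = -4.57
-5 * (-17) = 85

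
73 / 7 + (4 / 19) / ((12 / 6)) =1401 / 133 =10.53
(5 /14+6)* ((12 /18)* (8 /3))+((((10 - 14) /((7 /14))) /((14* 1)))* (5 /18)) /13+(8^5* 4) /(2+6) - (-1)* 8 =4478098 /273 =16403.29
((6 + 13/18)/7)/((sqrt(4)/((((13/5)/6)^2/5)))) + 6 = 6824449/1134000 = 6.02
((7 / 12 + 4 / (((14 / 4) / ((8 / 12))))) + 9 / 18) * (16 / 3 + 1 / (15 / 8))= 10.83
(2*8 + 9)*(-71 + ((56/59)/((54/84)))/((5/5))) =-922925/531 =-1738.09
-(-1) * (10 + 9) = 19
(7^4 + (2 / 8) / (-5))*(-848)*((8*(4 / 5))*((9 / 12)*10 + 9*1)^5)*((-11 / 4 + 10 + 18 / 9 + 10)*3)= -23007565149665481 / 25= -920302605986619.24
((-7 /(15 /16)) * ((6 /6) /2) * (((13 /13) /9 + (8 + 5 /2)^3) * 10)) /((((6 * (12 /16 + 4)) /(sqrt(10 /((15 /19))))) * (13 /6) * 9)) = -4667992 * sqrt(114) /180063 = -276.79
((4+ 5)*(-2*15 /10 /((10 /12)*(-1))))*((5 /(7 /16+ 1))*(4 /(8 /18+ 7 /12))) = 373248 /851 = 438.60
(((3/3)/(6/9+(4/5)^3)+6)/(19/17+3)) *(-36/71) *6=-5.06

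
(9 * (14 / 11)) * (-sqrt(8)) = -252 * sqrt(2) / 11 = -32.40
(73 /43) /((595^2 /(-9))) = -657 /15223075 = -0.00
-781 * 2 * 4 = -6248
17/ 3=5.67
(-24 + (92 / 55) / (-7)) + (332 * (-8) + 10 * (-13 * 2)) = -1131992 / 385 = -2940.24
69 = 69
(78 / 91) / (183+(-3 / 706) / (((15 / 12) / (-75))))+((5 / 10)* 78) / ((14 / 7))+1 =6189993 / 301882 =20.50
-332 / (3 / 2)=-664 / 3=-221.33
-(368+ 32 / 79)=-29104 / 79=-368.41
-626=-626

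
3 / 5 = 0.60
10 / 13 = 0.77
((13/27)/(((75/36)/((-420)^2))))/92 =10192/23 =443.13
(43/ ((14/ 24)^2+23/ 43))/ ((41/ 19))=5058864/ 222179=22.77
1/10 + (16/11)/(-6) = -47/330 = -0.14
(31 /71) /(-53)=-31 /3763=-0.01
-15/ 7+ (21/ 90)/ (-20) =-9049/ 4200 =-2.15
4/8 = 1/2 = 0.50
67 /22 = 3.05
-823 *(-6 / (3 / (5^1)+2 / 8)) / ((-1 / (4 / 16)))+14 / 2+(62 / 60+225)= -1219.32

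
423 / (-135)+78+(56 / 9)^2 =113.58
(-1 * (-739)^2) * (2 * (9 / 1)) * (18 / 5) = -176943204 / 5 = -35388640.80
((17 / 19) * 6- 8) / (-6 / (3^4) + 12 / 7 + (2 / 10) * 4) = -23625 / 21907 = -1.08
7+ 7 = 14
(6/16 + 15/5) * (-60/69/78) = -45/1196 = -0.04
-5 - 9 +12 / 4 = -11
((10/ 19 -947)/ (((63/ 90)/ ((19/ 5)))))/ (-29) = 5138/ 29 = 177.17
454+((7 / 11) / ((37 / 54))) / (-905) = 454.00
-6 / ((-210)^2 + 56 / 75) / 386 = -225 / 638358308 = -0.00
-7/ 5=-1.40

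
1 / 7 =0.14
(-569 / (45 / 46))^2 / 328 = 171269569 / 166050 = 1031.43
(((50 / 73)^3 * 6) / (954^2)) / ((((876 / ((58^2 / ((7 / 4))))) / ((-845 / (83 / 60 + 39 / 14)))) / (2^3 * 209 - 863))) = -2874559025000000 / 3771317444077413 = -0.76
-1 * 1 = -1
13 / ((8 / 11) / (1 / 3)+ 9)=143 / 123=1.16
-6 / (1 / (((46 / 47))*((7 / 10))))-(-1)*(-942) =-222336 / 235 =-946.11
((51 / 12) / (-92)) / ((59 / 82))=-697 / 10856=-0.06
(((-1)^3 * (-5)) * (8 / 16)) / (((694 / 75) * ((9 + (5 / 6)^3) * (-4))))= -0.01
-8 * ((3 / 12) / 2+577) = -4617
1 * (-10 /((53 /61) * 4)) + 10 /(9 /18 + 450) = -5145 /1802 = -2.86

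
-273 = -273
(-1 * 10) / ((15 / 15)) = -10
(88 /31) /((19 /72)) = 10.76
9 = 9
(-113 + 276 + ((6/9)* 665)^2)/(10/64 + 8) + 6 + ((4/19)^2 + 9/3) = 20458949069/847989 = 24126.43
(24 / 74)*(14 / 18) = 28 / 111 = 0.25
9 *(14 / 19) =126 / 19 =6.63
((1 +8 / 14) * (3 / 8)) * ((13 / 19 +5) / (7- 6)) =891 / 266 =3.35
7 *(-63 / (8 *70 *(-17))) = 63 / 1360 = 0.05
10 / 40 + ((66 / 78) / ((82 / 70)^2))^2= 1203856109 / 1910214436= 0.63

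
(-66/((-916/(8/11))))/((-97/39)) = -468/22213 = -0.02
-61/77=-0.79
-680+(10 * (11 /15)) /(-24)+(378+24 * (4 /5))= -50959 /180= -283.11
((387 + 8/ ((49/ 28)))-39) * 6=14808/ 7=2115.43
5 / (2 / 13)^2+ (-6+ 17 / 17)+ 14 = 881 / 4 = 220.25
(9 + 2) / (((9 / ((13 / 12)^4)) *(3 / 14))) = 2199197 / 279936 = 7.86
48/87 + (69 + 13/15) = 30632/435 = 70.42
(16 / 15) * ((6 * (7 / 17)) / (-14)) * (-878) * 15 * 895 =37718880 / 17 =2218757.65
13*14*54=9828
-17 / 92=-0.18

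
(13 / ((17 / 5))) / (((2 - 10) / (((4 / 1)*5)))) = -325 / 34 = -9.56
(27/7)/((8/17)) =8.20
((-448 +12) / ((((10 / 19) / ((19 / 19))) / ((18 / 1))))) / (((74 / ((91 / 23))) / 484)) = -1641872232 / 4255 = -385868.91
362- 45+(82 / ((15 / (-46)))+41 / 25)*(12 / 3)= -51173 / 75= -682.31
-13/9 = -1.44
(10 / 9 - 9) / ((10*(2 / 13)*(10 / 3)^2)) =-923 / 2000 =-0.46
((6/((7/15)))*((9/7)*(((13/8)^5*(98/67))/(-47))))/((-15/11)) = 110274021/25796608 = 4.27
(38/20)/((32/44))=209/80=2.61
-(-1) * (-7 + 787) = 780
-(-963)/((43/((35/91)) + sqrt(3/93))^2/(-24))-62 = -166425766767182/2606548899361 + 2781304500 * sqrt(31)/2606548899361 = -63.84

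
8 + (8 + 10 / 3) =58 / 3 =19.33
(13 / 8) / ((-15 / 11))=-143 / 120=-1.19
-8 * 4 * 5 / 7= -160 / 7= -22.86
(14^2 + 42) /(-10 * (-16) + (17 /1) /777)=1.49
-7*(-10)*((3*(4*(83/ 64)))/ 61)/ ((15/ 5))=2905/ 488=5.95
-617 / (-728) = 617 / 728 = 0.85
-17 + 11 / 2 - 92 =-207 / 2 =-103.50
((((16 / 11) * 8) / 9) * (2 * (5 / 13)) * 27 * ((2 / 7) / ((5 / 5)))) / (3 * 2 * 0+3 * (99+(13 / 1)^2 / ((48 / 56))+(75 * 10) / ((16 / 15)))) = 61440 / 24006983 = 0.00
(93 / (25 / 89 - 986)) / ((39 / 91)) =-19313 / 87729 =-0.22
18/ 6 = 3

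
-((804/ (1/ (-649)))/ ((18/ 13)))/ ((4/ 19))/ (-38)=-565279/ 12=-47106.58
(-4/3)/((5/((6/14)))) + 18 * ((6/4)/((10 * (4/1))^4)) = -2047811/17920000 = -0.11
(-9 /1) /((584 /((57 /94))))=-513 /54896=-0.01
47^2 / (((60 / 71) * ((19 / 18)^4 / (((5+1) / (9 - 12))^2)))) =5488110288 / 651605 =8422.45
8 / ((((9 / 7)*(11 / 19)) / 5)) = 5320 / 99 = 53.74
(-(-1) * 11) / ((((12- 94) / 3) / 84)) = -1386 / 41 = -33.80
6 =6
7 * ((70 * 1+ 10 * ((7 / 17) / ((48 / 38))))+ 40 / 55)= 1162189 / 2244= 517.91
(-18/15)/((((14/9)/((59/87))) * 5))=-531/5075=-0.10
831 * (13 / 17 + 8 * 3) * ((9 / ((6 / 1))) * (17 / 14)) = 1049553 / 28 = 37484.04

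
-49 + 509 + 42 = 502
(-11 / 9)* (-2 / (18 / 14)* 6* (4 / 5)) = 1232 / 135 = 9.13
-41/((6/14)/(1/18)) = -287/54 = -5.31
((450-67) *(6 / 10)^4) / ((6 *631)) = 0.01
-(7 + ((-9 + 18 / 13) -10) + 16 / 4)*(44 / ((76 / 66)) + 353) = 639238 / 247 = 2588.01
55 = 55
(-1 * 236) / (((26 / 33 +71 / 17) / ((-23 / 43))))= 3045108 / 119755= 25.43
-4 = -4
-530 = -530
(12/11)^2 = 144/121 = 1.19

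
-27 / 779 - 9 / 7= -7200 / 5453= -1.32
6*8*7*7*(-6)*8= -112896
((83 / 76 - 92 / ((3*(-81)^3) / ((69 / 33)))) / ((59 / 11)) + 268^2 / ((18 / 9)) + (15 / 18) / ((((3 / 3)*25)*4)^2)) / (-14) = -256734345224244361 / 100085220648000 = -2565.16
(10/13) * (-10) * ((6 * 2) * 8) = -9600/13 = -738.46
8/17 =0.47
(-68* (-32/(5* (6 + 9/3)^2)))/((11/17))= 36992/4455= 8.30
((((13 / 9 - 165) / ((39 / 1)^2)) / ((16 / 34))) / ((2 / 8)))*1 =-12512 / 13689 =-0.91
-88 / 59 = -1.49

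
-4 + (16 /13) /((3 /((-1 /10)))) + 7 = 577 /195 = 2.96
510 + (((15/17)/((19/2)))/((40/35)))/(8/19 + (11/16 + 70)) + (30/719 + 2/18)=1213157037131/2378021319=510.15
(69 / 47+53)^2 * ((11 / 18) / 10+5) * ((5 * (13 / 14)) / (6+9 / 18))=1492582400 / 139167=10725.12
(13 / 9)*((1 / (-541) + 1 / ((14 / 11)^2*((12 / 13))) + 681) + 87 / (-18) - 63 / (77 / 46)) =38768969837 / 41990256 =923.28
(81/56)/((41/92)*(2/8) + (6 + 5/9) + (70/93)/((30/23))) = 1039554/5206313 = 0.20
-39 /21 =-13 /7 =-1.86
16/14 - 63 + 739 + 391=7477/7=1068.14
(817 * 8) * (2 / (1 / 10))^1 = 130720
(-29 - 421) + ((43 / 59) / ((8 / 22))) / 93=-9876127 / 21948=-449.98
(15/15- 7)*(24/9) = -16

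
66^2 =4356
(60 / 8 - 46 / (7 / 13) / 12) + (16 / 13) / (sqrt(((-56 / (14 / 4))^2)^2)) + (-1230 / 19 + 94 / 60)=-26053021 / 414960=-62.78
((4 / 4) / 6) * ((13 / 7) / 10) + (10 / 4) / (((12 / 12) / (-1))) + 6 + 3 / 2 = 2113 / 420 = 5.03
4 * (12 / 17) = 48 / 17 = 2.82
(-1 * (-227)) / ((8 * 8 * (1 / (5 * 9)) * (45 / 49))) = 11123 / 64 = 173.80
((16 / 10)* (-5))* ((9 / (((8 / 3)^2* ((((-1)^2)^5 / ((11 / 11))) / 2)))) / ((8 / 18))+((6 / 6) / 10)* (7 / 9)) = -33253 / 720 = -46.18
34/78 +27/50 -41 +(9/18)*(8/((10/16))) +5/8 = -257393/7800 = -33.00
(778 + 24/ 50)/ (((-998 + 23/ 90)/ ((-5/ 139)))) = 350316/ 12481783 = 0.03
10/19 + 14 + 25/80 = 4511/304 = 14.84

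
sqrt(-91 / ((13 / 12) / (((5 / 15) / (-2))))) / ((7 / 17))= 17 * sqrt(14) / 7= 9.09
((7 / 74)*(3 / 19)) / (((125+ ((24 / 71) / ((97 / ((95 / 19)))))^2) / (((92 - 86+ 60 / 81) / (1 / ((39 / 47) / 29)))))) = 56110599727 / 2434700973252525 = 0.00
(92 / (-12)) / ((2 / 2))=-23 / 3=-7.67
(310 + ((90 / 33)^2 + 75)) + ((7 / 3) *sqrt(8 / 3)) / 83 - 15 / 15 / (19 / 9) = 14 *sqrt(6) / 747 + 901126 / 2299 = 392.01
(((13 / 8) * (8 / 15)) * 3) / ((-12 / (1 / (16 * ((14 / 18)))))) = -0.02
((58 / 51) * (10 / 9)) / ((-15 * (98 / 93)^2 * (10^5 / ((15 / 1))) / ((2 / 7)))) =-0.00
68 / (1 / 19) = 1292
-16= -16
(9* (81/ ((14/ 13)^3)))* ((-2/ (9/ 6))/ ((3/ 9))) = -1601613/ 686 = -2334.71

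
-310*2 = -620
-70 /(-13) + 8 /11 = 874 /143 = 6.11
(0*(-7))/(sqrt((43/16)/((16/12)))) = 0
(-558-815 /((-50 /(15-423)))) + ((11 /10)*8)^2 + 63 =-176699 /25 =-7067.96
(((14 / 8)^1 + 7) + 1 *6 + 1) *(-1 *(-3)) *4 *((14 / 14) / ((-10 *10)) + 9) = 169911 / 100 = 1699.11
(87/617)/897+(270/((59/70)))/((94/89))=155159507567/511571359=303.30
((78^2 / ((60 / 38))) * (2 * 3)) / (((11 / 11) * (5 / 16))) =1849536 / 25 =73981.44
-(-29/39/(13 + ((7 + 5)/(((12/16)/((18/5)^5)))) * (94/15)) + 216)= -7981794715651/36952755411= -216.00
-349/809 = -0.43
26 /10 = 13 /5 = 2.60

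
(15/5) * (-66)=-198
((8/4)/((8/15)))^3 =3375/64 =52.73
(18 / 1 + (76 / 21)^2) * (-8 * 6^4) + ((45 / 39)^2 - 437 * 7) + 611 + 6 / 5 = -13451010789 / 41405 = -324864.41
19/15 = 1.27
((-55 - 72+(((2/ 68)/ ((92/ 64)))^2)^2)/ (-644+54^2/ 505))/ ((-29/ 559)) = -837941955474805545/ 218459393146437376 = -3.84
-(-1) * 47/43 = 47/43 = 1.09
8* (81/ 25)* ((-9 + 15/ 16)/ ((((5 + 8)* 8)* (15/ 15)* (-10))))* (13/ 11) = 10449/ 44000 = 0.24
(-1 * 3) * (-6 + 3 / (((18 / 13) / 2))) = 5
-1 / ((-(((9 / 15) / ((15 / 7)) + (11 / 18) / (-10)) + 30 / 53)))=47700 / 37441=1.27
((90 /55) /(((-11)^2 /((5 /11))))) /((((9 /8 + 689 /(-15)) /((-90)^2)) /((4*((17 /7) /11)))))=-5948640000 /6061798589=-0.98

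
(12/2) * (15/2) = 45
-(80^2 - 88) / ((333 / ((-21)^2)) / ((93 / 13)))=-28763784 / 481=-59799.97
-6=-6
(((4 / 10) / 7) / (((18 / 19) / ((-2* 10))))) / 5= -76 / 315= -0.24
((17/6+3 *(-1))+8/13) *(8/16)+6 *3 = 18.22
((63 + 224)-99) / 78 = 94 / 39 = 2.41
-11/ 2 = -5.50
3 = 3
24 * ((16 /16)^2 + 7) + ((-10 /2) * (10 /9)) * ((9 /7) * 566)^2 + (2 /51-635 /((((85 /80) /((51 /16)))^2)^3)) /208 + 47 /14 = -117715898539 /39984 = -2944075.09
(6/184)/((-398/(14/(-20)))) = 21/366160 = 0.00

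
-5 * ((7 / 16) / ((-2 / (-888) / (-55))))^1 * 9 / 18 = 213675 / 8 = 26709.38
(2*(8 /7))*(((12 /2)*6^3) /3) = 6912 /7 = 987.43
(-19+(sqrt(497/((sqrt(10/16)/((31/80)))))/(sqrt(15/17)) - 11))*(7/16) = -5.86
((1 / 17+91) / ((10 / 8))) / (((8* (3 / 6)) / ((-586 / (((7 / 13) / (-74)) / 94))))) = 82029770784 / 595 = 137865160.98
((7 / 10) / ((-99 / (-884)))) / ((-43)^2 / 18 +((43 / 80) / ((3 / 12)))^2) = 247520 / 4250851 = 0.06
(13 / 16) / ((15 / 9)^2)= 117 / 400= 0.29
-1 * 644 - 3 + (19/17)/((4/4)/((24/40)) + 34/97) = -6450884/9979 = -646.45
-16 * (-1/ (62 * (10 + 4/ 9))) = 36/ 1457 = 0.02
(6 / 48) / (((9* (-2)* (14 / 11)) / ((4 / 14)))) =-11 / 7056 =-0.00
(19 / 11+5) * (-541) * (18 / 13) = -720612 / 143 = -5039.24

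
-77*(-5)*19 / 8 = 7315 / 8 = 914.38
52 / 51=1.02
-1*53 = -53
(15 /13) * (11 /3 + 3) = 100 /13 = 7.69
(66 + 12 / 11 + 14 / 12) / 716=0.10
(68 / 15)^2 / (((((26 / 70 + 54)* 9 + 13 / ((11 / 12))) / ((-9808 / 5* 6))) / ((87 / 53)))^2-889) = -8871890587298185216 / 383779965142061888375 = -0.02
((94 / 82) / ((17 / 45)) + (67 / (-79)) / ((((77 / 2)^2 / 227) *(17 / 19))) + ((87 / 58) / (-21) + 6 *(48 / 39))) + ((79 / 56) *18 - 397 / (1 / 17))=-113969197628399 / 16976363404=-6713.40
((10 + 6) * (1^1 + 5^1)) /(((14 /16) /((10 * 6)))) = 46080 /7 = 6582.86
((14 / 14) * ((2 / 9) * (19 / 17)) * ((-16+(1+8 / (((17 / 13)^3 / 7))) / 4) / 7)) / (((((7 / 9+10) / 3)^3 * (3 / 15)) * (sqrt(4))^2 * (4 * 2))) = -5535067365 / 4878551144512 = -0.00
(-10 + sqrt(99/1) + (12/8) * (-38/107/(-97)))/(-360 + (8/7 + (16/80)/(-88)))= 319497640/11471773773-3080 * sqrt(11)/368429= 0.00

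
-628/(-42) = 314/21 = 14.95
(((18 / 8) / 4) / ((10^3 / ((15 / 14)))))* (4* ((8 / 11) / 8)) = 27 / 123200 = 0.00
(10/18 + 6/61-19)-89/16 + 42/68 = -3477989/149328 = -23.29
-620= -620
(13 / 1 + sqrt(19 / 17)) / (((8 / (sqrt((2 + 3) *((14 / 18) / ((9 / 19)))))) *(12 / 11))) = 11 *sqrt(665) *(sqrt(323) + 221) / 14688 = 4.62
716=716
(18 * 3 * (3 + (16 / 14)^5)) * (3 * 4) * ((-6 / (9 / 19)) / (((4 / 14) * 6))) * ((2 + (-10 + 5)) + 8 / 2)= -56901276 / 2401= -23698.99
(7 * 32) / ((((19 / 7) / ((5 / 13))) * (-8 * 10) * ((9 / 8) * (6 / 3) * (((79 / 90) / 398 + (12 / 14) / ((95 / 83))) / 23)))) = -10921120 / 2022449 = -5.40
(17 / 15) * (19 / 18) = 323 / 270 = 1.20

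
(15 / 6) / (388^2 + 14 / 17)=85 / 5118524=0.00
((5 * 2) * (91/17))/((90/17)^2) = 1547/810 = 1.91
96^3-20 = 884716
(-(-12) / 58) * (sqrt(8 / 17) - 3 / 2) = -9 / 29 + 12 * sqrt(34) / 493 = -0.17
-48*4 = -192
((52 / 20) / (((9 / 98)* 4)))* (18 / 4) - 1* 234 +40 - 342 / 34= -58551 / 340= -172.21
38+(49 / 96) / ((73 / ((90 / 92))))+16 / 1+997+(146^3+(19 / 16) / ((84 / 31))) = 3512572036039 / 1128288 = 3113187.45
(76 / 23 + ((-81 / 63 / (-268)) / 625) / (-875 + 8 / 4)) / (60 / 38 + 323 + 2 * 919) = 164229729563 / 107482557927500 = 0.00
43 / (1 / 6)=258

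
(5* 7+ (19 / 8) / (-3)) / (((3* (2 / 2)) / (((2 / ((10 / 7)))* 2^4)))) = 255.42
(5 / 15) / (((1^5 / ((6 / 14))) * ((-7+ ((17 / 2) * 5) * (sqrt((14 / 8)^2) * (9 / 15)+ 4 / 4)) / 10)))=80 / 4487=0.02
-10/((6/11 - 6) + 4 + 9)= -110/83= -1.33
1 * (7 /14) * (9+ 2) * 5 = 55 /2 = 27.50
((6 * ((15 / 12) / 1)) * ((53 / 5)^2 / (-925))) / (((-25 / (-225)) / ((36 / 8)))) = -682587 / 18500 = -36.90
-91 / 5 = -18.20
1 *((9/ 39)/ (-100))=-3/ 1300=-0.00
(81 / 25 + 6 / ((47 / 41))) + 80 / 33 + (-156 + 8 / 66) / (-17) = 4409359 / 219725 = 20.07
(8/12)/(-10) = -1/15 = -0.07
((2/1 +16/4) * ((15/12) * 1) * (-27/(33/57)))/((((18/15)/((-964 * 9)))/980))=27261076500/11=2478279681.82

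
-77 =-77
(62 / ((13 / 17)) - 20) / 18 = 397 / 117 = 3.39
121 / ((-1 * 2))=-121 / 2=-60.50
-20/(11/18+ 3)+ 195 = 2463/13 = 189.46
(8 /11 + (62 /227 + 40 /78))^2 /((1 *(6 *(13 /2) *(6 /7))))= 76004456654 /1109563496613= 0.07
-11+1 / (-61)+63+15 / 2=7257 / 122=59.48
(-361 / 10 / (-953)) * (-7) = -2527 / 9530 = -0.27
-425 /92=-4.62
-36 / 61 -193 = -11809 / 61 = -193.59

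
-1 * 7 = -7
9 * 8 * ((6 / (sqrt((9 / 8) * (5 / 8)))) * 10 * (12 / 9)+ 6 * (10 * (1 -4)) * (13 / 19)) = -168480 / 19+ 3072 * sqrt(5) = -1998.17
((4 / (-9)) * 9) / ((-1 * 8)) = 1 / 2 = 0.50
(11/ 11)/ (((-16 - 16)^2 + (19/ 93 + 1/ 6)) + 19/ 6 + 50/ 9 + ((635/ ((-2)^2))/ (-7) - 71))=7812/ 7338707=0.00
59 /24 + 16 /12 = 3.79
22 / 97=0.23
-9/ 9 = -1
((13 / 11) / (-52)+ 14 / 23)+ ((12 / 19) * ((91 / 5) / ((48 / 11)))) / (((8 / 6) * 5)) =1886459 / 1922800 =0.98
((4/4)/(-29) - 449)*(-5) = 2245.17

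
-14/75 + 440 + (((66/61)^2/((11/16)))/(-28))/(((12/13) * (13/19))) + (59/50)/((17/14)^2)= 9948092128/22582749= 440.52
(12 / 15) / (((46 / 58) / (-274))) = -276.38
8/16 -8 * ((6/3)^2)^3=-1023/2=-511.50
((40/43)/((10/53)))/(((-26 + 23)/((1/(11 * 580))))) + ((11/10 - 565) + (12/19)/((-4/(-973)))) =-641552723/1563738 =-410.27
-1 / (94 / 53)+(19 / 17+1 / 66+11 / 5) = 365047 / 131835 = 2.77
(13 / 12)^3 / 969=2197 / 1674432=0.00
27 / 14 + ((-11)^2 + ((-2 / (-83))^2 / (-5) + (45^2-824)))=638438019 / 482230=1323.93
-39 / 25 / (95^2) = -39 / 225625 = -0.00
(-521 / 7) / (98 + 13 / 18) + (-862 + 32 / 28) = -10717580 / 12439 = -861.61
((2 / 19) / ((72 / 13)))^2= 169 / 467856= 0.00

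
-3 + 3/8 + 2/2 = -13/8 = -1.62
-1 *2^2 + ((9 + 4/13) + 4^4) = 261.31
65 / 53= 1.23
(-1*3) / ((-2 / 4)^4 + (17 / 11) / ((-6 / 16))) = 1584 / 2143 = 0.74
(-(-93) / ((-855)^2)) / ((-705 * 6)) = -31 / 1030745250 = -0.00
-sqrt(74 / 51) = -sqrt(3774) / 51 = -1.20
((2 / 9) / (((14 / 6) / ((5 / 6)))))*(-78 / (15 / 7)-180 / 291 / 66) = -64748 / 22407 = -2.89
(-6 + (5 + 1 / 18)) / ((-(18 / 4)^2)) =34 / 729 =0.05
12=12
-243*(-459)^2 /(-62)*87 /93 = 1484669007 /1922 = 772460.46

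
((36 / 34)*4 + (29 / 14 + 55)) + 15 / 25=73669 / 1190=61.91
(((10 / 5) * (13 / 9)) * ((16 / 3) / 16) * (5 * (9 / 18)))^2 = 4225 / 729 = 5.80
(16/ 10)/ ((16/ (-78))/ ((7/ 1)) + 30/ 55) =12012/ 3875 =3.10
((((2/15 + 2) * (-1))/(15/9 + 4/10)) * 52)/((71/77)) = -128128/2201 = -58.21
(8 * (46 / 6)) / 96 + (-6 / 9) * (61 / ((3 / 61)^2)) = -1815779 / 108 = -16812.77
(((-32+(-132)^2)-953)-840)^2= 243328801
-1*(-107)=107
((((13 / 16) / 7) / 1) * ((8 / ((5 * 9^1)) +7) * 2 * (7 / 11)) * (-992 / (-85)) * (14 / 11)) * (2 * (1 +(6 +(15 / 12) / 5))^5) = 1099377075251 / 1742400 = 630955.62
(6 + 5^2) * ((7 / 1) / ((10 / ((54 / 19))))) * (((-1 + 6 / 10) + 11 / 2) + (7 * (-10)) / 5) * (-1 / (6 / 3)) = 521451 / 1900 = 274.45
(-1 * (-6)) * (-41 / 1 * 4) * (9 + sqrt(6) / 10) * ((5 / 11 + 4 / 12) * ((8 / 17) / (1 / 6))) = -3684096 / 187 - 204672 * sqrt(6) / 935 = -20237.24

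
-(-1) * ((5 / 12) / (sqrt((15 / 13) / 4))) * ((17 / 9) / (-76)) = -17 * sqrt(195) / 12312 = -0.02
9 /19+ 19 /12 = 2.06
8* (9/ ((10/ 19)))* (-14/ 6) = -1596/ 5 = -319.20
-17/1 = -17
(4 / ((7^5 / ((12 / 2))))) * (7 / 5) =24 / 12005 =0.00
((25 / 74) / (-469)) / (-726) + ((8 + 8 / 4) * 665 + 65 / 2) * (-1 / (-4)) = 84187992785 / 50393112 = 1670.63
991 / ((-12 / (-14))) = 6937 / 6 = 1156.17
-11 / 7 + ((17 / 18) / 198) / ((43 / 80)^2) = -1.55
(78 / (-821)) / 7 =-78 / 5747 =-0.01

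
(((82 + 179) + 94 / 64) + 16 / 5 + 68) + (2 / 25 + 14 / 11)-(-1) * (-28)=2701789 / 8800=307.02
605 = 605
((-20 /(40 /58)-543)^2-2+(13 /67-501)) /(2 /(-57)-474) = -62379774 /90517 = -689.15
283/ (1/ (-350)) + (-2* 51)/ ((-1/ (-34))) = -102518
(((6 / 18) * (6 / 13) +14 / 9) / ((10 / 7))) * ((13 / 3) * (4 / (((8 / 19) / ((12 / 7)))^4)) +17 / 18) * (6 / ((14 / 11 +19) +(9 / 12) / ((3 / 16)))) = 45294224030 / 32144931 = 1409.06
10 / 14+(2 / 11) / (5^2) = 1389 / 1925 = 0.72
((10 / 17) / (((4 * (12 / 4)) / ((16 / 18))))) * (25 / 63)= 500 / 28917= 0.02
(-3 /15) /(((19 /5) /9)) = -0.47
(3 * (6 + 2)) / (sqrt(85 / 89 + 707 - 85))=0.96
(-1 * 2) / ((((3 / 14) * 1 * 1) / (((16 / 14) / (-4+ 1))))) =3.56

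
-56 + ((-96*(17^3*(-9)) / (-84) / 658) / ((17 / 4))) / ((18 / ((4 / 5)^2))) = -3261192 / 57575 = -56.64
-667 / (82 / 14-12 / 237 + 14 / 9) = -3319659 / 36641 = -90.60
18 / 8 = 9 / 4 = 2.25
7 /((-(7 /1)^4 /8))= -8 /343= -0.02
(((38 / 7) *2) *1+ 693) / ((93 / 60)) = 454.10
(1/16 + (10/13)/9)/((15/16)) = 277/1755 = 0.16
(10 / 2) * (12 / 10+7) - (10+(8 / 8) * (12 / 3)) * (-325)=4591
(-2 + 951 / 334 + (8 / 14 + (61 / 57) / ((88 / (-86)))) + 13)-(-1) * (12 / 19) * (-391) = -684805829 / 2931852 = -233.57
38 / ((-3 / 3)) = -38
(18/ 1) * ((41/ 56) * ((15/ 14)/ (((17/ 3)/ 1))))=16605/ 6664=2.49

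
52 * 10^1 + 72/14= 525.14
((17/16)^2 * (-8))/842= -289/26944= -0.01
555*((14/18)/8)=1295/24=53.96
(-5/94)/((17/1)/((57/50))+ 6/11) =-3135/911048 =-0.00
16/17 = 0.94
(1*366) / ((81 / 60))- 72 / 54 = 2428 / 9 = 269.78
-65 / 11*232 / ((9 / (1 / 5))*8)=-377 / 99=-3.81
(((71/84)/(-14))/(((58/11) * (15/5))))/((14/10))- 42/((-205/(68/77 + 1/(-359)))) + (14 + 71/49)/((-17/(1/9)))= 33581817747/438058399856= 0.08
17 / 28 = 0.61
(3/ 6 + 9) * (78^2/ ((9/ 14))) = 89908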